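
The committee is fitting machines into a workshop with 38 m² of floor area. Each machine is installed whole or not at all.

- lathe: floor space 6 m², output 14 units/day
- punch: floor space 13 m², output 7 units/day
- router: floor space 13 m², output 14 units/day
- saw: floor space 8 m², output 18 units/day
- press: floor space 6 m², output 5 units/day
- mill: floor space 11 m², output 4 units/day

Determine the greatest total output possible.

51

This is an integer program with binary decision variables.
Allowing fractional choices, the relaxed optimum would be about 53.7, but machines are indivisible.
lathe + router + saw: floor space 6 + 13 + 8 = 27 ≤ 38, output 14 + 14 + 18 = 46.
lathe + router + saw + mill: floor space 6 + 13 + 8 + 11 = 38 ≤ 38, output 14 + 14 + 18 + 4 = 50.
lathe + router + saw + press: floor space 6 + 13 + 8 + 6 = 33 ≤ 38, output 14 + 14 + 18 + 5 = 51.
Best is lathe, router, saw, and press with total output 51.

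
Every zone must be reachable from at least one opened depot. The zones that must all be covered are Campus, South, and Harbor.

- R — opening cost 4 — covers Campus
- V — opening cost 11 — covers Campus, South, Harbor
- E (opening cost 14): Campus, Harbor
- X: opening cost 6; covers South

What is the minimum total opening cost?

V alone covers Campus, South, Harbor — every zone.
Total opening cost: 11.
No cover costs less than 11.

11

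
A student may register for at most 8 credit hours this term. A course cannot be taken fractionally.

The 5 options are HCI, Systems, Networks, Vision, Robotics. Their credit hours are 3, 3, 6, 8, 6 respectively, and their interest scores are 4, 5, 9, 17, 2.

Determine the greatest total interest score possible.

17

Take Vision: credit hours 8 ≤ 8, interest score 17.
No other feasible combination does better.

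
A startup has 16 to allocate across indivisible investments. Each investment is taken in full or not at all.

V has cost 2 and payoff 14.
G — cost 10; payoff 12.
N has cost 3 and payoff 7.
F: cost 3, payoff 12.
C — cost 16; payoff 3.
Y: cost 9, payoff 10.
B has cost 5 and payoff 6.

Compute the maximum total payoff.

Treat it as a binary knapsack problem.
Allowing fractional choices, the relaxed optimum would be about 42.6, but investments are indivisible.
V + G + F: cost 2 + 10 + 3 = 15 ≤ 16, payoff 14 + 12 + 12 = 38.
V + F + Y: cost 2 + 3 + 9 = 14 ≤ 16, payoff 14 + 12 + 10 = 36.
V + N + F + B: cost 2 + 3 + 3 + 5 = 13 ≤ 16, payoff 14 + 7 + 12 + 6 = 39.
Best is V, N, F, and B with total payoff 39.

39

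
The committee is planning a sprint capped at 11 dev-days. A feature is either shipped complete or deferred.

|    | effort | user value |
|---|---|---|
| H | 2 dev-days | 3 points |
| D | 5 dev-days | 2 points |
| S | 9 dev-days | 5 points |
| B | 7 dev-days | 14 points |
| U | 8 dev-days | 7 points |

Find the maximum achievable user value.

17

This is an integer program with binary decision variables.
Allowing fractional choices, the relaxed optimum would be about 18.8, but features are indivisible.
H + U: effort 2 + 8 = 10 ≤ 11, user value 3 + 7 = 10.
H + B: effort 2 + 7 = 9 ≤ 11, user value 3 + 14 = 17.
B: effort 7 ≤ 11, user value 14.
Best is H and B with total user value 17.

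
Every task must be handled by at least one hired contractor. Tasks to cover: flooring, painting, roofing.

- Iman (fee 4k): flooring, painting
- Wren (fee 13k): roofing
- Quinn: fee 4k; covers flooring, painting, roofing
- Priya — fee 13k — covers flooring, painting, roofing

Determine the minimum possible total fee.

4

Quinn alone covers flooring, painting, roofing — every task.
Total fee: 4.
No cover costs less than 4.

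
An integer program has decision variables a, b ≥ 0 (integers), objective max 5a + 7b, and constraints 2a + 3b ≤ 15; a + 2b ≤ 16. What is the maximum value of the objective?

Relaxing integrality, the LP optimum is 37.50 at (a,b) = (7.5, 0), which is not an integer point.
(a,b)=(6,1): 2·6+3·1=15≤15, 1·6+2·1=8≤16, objective 37.
(a,b)=(7,0): 2·7+3·0=14≤15, 1·7+2·0=7≤16, objective 35.
(a,b)=(5,1): 2·5+3·1=13≤15, 1·5+2·1=7≤16, objective 32.
The best lattice point is (6,1), giving 37.

37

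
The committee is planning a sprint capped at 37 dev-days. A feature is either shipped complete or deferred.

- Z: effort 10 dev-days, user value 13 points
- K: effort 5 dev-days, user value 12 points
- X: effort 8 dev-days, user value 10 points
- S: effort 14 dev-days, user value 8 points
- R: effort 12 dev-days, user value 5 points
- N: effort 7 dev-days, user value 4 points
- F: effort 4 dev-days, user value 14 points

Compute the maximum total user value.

Allowing fractional choices, the relaxed optimum would be about 54.7, but features are indivisible.
Z + K + S + F: effort 10 + 5 + 14 + 4 = 33 ≤ 37, user value 13 + 12 + 8 + 14 = 47.
Z + K + X + N + F: effort 10 + 5 + 8 + 7 + 4 = 34 ≤ 37, user value 13 + 12 + 10 + 4 + 14 = 53.
Z + K + X + F: effort 10 + 5 + 8 + 4 = 27 ≤ 37, user value 13 + 12 + 10 + 14 = 49.
Best is Z, K, X, N, and F with total user value 53.

53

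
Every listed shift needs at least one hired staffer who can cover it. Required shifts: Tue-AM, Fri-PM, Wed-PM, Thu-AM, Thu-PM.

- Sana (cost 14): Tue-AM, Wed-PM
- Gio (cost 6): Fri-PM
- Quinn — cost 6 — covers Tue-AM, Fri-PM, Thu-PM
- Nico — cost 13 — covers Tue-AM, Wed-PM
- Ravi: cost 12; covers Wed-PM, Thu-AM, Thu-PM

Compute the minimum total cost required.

18

This is an integer covering problem.
Choose Quinn and Ravi: together they cover Tue-AM, Fri-PM, Wed-PM, Thu-AM, Thu-PM — every shift.
Total cost: 6 + 12 = 18.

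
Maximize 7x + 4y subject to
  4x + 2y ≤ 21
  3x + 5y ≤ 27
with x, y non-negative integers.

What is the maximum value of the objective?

36

(x,y)=(4,2): 4·4+2·2=20≤21, 3·4+5·2=22≤27, objective 36.
(x,y)=(3,3): 4·3+2·3=18≤21, 3·3+5·3=24≤27, objective 33.
(x,y)=(4,1): 4·4+2·1=18≤21, 3·4+5·1=17≤27, objective 32.
No feasible integer point exceeds 36.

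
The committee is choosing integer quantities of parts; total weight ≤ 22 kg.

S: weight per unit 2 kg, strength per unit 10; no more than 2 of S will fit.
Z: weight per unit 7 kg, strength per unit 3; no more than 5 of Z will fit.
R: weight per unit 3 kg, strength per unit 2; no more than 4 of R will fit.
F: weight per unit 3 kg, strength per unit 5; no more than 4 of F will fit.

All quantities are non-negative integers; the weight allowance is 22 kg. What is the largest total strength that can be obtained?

44

This is a bounded integer knapsack.
Take 2×S, 2×R, and 4×F: weight 22 ≤ 22, strength 2·10 + 2·2 + 4·5 = 44.
S has the best ratio (10/2) and is taken to its limit of 2; remaining capacity is filled optimally with the others.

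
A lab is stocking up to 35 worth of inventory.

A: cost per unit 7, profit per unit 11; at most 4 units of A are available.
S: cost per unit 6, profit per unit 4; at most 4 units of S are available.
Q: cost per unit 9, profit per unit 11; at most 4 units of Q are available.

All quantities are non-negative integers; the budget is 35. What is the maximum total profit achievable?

This is a bounded integer knapsack.
Take 4×A and 1×S: cost 34 ≤ 35, profit 4·11 + 1·4 = 48.
A has the best ratio (11/7) and is taken to its limit of 4; remaining capacity is filled optimally with the others.

48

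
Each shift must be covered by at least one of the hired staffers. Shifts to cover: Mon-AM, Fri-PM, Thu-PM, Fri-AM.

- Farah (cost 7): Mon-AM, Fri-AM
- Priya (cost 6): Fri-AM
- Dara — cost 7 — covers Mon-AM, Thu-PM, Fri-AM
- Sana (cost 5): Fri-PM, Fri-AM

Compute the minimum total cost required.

This is an integer covering problem.
Choose Dara and Sana: together they cover Mon-AM, Fri-PM, Thu-PM, Fri-AM — every shift.
Total cost: 7 + 5 = 12.
No cover costs less than 12.

12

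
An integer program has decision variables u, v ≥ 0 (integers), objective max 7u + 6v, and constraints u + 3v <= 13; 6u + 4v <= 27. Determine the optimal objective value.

33

The continuous relaxation peaks at (2.07, 3.64) with value 36.36; rounding to a feasible lattice point costs some objective.
(u,v)=(3,2): 1·3+3·2=9≤13, 6·3+4·2=26≤27, objective 33.
(u,v)=(2,3): 1·2+3·3=11≤13, 6·2+4·3=24≤27, objective 32.
(u,v)=(1,4): 1·1+3·4=13≤13, 6·1+4·4=22≤27, objective 31.
No feasible integer point exceeds 33.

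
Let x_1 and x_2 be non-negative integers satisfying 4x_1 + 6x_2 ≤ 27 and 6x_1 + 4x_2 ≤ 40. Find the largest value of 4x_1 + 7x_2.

29

The continuous relaxation peaks at (0, 4.5) with value 31.50; rounding to a feasible lattice point costs some objective.
(x_1,x_2)=(2,3): 4·2+6·3=26≤27, 6·2+4·3=24≤40, objective 29.
(x_1,x_2)=(0,4): 4·0+6·4=24≤27, 6·0+4·4=16≤40, objective 28.
The best lattice point is (2,3), giving 29.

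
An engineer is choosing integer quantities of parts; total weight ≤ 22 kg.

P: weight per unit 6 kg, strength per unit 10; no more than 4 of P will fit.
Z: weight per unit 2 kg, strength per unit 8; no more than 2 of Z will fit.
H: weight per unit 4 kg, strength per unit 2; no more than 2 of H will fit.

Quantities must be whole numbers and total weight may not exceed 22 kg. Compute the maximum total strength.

Z has the best ratio (8/2); taking only Z gives at most 2×8 = 16 (stopped by the supply cap of 2).
Mixing does better — 3×P and 2×Z: weight 22 ≤ 22, strength 3·10 + 2·8 = 46.

46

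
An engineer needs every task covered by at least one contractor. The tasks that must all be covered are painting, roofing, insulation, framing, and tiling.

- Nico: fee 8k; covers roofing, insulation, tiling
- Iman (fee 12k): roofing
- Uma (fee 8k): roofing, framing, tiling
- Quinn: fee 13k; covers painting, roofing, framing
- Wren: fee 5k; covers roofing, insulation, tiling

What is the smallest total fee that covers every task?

18

Choose Quinn and Wren: together they cover painting, roofing, insulation, framing, tiling — every task.
Total fee: 13 + 5 = 18.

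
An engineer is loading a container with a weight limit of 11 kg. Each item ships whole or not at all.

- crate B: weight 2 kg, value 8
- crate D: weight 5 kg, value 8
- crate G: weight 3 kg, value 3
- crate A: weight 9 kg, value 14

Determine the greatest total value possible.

crate B + crate D + crate G: weight 2 + 5 + 3 = 10 ≤ 11, value 8 + 8 + 3 = 19.
crate B + crate D: weight 2 + 5 = 7 ≤ 11, value 8 + 8 = 16.
crate B + crate A: weight 2 + 9 = 11 ≤ 11, value 8 + 14 = 22.
Best is crate B and crate A with total value 22.

22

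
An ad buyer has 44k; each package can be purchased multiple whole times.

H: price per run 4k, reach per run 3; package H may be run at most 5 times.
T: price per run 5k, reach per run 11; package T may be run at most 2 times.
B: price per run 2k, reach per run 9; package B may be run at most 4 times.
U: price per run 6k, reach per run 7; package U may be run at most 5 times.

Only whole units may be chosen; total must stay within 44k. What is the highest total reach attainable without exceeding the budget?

This is a bounded integer knapsack.
B has the best ratio (9/2); taking only B gives at most 4×9 = 36 (stopped by the supply cap of 4).
Mixing does better — 2×T, 4×B, and 4×U: price 42 ≤ 44, reach 2·11 + 4·9 + 4·7 = 86.

86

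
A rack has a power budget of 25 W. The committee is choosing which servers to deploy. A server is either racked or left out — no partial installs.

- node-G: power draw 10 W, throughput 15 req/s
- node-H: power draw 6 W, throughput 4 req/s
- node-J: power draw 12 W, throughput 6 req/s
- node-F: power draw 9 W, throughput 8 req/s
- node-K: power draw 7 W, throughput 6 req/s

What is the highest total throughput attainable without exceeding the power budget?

27

Treat it as a binary knapsack problem.
Allowing fractional choices, the relaxed optimum would be about 28.1, but servers are indivisible.
node-G + node-H + node-F: power draw 10 + 6 + 9 = 25 ≤ 25, throughput 15 + 4 + 8 = 27.
node-G + node-H + node-K: power draw 10 + 6 + 7 = 23 ≤ 25, throughput 15 + 4 + 6 = 25.
Best is node-G, node-H, and node-F with total throughput 27.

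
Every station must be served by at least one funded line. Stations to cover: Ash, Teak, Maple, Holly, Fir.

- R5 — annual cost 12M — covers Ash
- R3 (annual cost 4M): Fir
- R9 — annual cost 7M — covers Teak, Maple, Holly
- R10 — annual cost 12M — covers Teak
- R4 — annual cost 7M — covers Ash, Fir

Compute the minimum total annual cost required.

14

This is an integer covering problem.
Choose R9 and R4: together they cover Ash, Teak, Maple, Holly, Fir — every station.
Total annual cost: 7 + 7 = 14.
No cover costs less than 14.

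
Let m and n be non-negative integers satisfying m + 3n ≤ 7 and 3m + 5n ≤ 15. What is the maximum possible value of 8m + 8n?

(m,n)=(5,0): 1·5+3·0=5≤7, 3·5+5·0=15≤15, objective 40.
(m,n)=(4,0): 1·4+3·0=4≤7, 3·4+5·0=12≤15, objective 32.
No feasible integer point exceeds 40.

40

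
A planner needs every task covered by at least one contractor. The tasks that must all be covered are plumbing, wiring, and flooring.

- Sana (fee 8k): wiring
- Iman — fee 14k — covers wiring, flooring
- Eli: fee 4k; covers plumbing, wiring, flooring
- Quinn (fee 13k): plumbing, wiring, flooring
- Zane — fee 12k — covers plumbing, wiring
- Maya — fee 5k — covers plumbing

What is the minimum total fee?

4

This is an integer covering problem.
Eli alone covers plumbing, wiring, flooring — every task.
Total fee: 4.
No cover costs less than 4.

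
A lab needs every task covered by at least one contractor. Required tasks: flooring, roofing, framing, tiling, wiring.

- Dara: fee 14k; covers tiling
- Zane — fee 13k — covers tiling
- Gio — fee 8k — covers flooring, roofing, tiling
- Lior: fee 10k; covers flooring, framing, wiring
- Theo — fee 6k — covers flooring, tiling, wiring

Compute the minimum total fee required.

The greedy cost-per-new-task heuristic would pick Theo, Gio, and Lior for 24, but a cheaper cover exists.
Choose Gio and Lior: together they cover flooring, roofing, framing, tiling, wiring — every task.
Total fee: 8 + 10 = 18.
No cover costs less than 18.

18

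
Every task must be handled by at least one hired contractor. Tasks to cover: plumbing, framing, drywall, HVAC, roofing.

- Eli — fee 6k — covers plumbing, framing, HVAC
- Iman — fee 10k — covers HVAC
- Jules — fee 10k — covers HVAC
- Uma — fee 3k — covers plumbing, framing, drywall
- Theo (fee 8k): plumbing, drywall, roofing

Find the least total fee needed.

14

This is an integer covering problem.
The greedy cost-per-new-task heuristic would pick Uma, Eli, and Theo for 17, but a cheaper cover exists.
Choose Eli and Theo: together they cover plumbing, framing, drywall, HVAC, roofing — every task.
Total fee: 6 + 8 = 14.
No cover costs less than 14.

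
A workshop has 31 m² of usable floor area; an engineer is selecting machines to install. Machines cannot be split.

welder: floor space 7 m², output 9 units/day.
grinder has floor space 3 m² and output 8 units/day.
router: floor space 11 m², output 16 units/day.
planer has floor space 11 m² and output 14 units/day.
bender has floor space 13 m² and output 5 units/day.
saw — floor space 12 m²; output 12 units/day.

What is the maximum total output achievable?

This is a 0-1 knapsack instance.
Take welder, router, and planer: floor space 7 + 11 + 11 = 29 ≤ 31, output 9 + 16 + 14 = 39.
No other feasible combination does better.

39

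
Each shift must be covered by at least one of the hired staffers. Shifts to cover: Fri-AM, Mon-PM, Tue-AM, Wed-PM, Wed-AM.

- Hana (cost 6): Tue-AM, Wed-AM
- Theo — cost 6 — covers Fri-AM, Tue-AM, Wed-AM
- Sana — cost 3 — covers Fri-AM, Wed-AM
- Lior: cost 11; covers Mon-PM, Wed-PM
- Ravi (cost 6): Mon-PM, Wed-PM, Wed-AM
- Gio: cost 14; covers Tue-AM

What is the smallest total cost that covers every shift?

Choose Theo and Ravi: together they cover Fri-AM, Mon-PM, Tue-AM, Wed-PM, Wed-AM — every shift.
Total cost: 6 + 6 = 12.

12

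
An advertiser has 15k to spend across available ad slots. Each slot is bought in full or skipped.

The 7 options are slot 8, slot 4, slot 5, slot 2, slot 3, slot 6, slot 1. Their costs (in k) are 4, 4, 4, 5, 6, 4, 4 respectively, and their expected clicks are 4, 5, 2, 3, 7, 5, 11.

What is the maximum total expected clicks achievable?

Allowing fractional choices, the relaxed optimum would be about 24.5, but ad slots are indivisible.
slot 3 + slot 6 + slot 1: cost 6 + 4 + 4 = 14 ≤ 15, expected clicks 7 + 5 + 11 = 23.
slot 8 + slot 3 + slot 1: cost 4 + 6 + 4 = 14 ≤ 15, expected clicks 4 + 7 + 11 = 22.
slot 4 + slot 3 + slot 1: cost 4 + 6 + 4 = 14 ≤ 15, expected clicks 5 + 7 + 11 = 23.
The maximum expected clicks is 23; one optimal choice is slot 4, slot 3, and slot 1.

23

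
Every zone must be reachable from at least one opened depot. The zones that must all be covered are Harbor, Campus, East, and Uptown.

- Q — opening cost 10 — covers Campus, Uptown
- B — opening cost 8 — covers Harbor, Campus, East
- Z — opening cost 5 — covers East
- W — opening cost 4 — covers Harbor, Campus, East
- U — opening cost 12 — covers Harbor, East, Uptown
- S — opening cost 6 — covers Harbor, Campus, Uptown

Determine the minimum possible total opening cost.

10

Choose W and S: together they cover Harbor, Campus, East, Uptown — every zone.
Total opening cost: 4 + 6 = 10.
No cover costs less than 10.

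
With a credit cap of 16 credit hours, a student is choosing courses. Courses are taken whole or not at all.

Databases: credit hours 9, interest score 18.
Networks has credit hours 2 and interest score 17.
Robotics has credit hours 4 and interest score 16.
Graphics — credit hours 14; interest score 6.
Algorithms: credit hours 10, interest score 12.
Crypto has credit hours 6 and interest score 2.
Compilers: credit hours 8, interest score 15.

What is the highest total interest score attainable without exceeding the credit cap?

Allowing fractional choices, the relaxed optimum would be about 52.9, but courses are indivisible.
Networks + Robotics + Algorithms: credit hours 2 + 4 + 10 = 16 ≤ 16, interest score 17 + 16 + 12 = 45.
Databases + Networks + Robotics: credit hours 9 + 2 + 4 = 15 ≤ 16, interest score 18 + 17 + 16 = 51.
Networks + Robotics + Compilers: credit hours 2 + 4 + 8 = 14 ≤ 16, interest score 17 + 16 + 15 = 48.
Best is Databases, Networks, and Robotics with total interest score 51.

51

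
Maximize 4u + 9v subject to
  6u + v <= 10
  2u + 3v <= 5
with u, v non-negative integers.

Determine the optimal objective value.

13

The continuous relaxation peaks at (0, 1.67) with value 15.00; rounding to a feasible lattice point costs some objective.
(u,v)=(1,1): 6·1+1·1=7≤10, 2·1+3·1=5≤5, objective 13.
(u,v)=(0,1): 6·0+1·1=1≤10, 2·0+3·1=3≤5, objective 9.
(u,v)=(1,0): 6·1+1·0=6≤10, 2·1+3·0=2≤5, objective 4.
No feasible integer point exceeds 13.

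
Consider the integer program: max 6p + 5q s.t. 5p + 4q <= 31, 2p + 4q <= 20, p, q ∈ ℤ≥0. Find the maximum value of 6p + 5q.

36

Relaxing integrality, the LP optimum is 37.83 at (p,q) = (3.67, 3.17), which is not an integer point.
(p,q)=(6,0): 5·6+4·0=30≤31, 2·6+4·0=12≤20, objective 36.
(p,q)=(5,1): 5·5+4·1=29≤31, 2·5+4·1=14≤20, objective 35.
(p,q)=(4,2): 5·4+4·2=28≤31, 2·4+4·2=16≤20, objective 34.
(p,q)=(3,3): 5·3+4·3=27≤31, 2·3+4·3=18≤20, objective 33.
Maximum is 36 at (p,q)=(6,0).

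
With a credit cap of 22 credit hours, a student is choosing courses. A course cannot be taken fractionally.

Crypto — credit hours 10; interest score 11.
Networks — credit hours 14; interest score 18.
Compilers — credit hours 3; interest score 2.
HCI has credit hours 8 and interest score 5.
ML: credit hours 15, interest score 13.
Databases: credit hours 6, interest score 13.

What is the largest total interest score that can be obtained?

This is an integer program with binary decision variables.
Crypto + Compilers + Databases: credit hours 10 + 3 + 6 = 19 ≤ 22, interest score 11 + 2 + 13 = 26.
ML + Databases: credit hours 15 + 6 = 21 ≤ 22, interest score 13 + 13 = 26.
Networks + Databases: credit hours 14 + 6 = 20 ≤ 22, interest score 18 + 13 = 31.
Best is Networks and Databases with total interest score 31.

31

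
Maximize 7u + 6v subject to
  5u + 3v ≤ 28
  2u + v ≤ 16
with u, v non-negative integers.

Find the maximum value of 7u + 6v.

The continuous relaxation peaks at (0, 9.33) with value 56.00; rounding to a feasible lattice point costs some objective.
(u,v)=(0,9): 5·0+3·9=27≤28, 2·0+1·9=9≤16, objective 54.
(u,v)=(0,8): 5·0+3·8=24≤28, 2·0+1·8=8≤16, objective 48.
The best lattice point is (0,9), giving 54.

54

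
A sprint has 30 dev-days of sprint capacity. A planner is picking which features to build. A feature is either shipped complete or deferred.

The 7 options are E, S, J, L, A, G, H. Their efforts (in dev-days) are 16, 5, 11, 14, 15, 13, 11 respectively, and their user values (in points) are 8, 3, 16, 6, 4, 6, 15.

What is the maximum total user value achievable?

34

Treat it as a binary knapsack problem.
Allowing fractional choices, the relaxed optimum would be about 35.5, but features are indivisible.
J + H: effort 11 + 11 = 22 ≤ 30, user value 16 + 15 = 31.
S + J + G: effort 5 + 11 + 13 = 29 ≤ 30, user value 3 + 16 + 6 = 25.
S + J + H: effort 5 + 11 + 11 = 27 ≤ 30, user value 3 + 16 + 15 = 34.
Best is S, J, and H with total user value 34.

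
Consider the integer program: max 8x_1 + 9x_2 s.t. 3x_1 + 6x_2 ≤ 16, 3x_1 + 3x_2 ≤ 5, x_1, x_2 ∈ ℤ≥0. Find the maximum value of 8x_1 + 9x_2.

9

(x_1,x_2)=(0,1) is feasible, giving 9.
(x_1,x_2)=(1,0) is feasible, giving 8.
(x_1,x_2)=(0,0) is feasible, giving 0.
The best lattice point is (0,1), giving 9.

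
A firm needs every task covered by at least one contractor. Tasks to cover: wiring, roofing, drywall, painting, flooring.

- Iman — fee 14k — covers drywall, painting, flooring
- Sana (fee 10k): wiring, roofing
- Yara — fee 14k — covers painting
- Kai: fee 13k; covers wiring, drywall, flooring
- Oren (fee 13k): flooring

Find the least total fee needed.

The greedy cost-per-new-task heuristic would pick Kai, Sana, and Iman for 37, but a cheaper cover exists.
Choose Iman and Sana: together they cover wiring, roofing, drywall, painting, flooring — every task.
Total fee: 14 + 10 = 24.
No cover costs less than 24.

24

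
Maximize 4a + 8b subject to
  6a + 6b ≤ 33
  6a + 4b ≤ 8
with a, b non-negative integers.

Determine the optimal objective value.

16

(a,b)=(0,2) is feasible, giving 16.
(a,b)=(0,1) is feasible, giving 8.
No feasible integer point exceeds 16.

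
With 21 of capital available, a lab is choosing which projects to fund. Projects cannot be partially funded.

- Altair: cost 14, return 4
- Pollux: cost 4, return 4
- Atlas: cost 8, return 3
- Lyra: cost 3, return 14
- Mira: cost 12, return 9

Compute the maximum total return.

Allowing fractional choices, the relaxed optimum would be about 27.8, but projects are indivisible.
Altair + Pollux + Lyra: cost 14 + 4 + 3 = 21 ≤ 21, return 4 + 4 + 14 = 22.
Pollux + Lyra + Mira: cost 4 + 3 + 12 = 19 ≤ 21, return 4 + 14 + 9 = 27.
Lyra + Mira: cost 3 + 12 = 15 ≤ 21, return 14 + 9 = 23.
Best is Pollux, Lyra, and Mira with total return 27.

27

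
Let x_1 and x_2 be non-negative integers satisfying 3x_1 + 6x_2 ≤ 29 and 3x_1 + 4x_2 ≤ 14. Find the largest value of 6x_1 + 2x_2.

(x_1,x_2)=(4,0): 3·4+6·0=12≤29, 3·4+4·0=12≤14, objective 24.
(x_1,x_2)=(3,1): 3·3+6·1=15≤29, 3·3+4·1=13≤14, objective 20.
(x_1,x_2)=(3,0): 3·3+6·0=9≤29, 3·3+4·0=9≤14, objective 18.
The best lattice point is (4,0), giving 24.

24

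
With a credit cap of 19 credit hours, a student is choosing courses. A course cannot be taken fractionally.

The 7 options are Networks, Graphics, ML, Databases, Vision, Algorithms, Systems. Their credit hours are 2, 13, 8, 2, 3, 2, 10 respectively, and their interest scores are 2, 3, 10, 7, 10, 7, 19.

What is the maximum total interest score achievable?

Allowing fractional choices, the relaxed optimum would be about 45.5, but courses are indivisible.
Networks + Databases + Vision + Algorithms + Systems: credit hours 2 + 2 + 3 + 2 + 10 = 19 ≤ 19, interest score 2 + 7 + 10 + 7 + 19 = 45.
Networks + Databases + Vision + Systems: credit hours 2 + 2 + 3 + 10 = 17 ≤ 19, interest score 2 + 7 + 10 + 19 = 38.
Databases + Vision + Algorithms + Systems: credit hours 2 + 3 + 2 + 10 = 17 ≤ 19, interest score 7 + 10 + 7 + 19 = 43.
Best is Networks, Databases, Vision, Algorithms, and Systems with total interest score 45.

45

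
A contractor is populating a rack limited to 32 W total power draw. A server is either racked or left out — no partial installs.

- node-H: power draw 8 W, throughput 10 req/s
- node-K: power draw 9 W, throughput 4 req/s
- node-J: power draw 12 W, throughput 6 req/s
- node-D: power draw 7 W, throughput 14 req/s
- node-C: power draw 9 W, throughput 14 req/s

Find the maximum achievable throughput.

node-H + node-D + node-C: power draw 8 + 7 + 9 = 24 ≤ 32, throughput 10 + 14 + 14 = 38.
node-J + node-D + node-C: power draw 12 + 7 + 9 = 28 ≤ 32, throughput 6 + 14 + 14 = 34.
Best is node-H, node-D, and node-C with total throughput 38.

38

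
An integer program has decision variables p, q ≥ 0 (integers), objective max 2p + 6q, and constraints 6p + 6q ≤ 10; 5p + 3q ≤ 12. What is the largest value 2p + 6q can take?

6

Relaxing integrality, the LP optimum is 10.00 at (p,q) = (0, 1.67), which is not an integer point.
(p,q)=(0,1): 6·0+6·1=6≤10, 5·0+3·1=3≤12, objective 6.
(p,q)=(1,0): 6·1+6·0=6≤10, 5·1+3·0=5≤12, objective 2.
(p,q)=(0,0): 6·0+6·0=0≤10, 5·0+3·0=0≤12, objective 0.
Maximum is 6 at (p,q)=(0,1).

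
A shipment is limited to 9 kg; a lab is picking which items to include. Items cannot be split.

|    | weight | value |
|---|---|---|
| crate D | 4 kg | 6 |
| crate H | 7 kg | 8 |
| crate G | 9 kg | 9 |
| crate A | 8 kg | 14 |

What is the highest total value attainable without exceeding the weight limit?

Take crate A: weight 8 ≤ 9, value 14.
No other feasible combination does better.

14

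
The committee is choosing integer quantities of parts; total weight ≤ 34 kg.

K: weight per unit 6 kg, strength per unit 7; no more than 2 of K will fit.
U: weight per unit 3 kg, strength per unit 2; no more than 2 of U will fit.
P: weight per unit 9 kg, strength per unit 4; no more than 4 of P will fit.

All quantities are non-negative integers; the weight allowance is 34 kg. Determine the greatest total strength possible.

24

Take 2×K, 1×U, and 2×P: weight 33 ≤ 34, strength 2·7 + 1·2 + 2·4 = 24.
K has the best ratio (7/6) and is taken to its limit of 2; remaining capacity is filled optimally with the others.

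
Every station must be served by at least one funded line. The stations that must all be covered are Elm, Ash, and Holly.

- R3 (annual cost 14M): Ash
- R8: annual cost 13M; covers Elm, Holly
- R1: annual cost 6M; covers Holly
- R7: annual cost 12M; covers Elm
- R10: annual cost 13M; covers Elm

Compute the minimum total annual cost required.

The greedy cost-per-new-station heuristic would pick R1, R7, and R3 for 32, but a cheaper cover exists.
Choose R3 and R8: together they cover Elm, Ash, Holly — every station.
Total annual cost: 14 + 13 = 27.
No cover costs less than 27.

27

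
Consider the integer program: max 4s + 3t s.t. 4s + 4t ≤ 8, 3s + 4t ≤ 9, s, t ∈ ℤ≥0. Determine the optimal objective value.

(s,t)=(2,0): 4·2+4·0=8≤8, 3·2+4·0=6≤9, objective 8.
(s,t)=(1,1): 4·1+4·1=8≤8, 3·1+4·1=7≤9, objective 7.
(s,t)=(1,0): 4·1+4·0=4≤8, 3·1+4·0=3≤9, objective 4.
The best lattice point is (2,0), giving 8.

8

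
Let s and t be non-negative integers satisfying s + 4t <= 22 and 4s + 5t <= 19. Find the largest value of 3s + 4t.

15

Relaxing integrality, the LP optimum is 15.20 at (s,t) = (0, 3.8), which is not an integer point.
(s,t)=(1,3): 1·1+4·3=13≤22, 4·1+5·3=19≤19, objective 15.
(s,t)=(2,2): 1·2+4·2=10≤22, 4·2+5·2=18≤19, objective 14.
The best lattice point is (1,3), giving 15.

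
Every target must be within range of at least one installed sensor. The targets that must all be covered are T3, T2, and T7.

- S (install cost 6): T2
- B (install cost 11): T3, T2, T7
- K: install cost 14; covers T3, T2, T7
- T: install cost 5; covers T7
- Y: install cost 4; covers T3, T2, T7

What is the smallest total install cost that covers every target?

Y alone covers T3, T2, T7 — every target.
Total install cost: 4.

4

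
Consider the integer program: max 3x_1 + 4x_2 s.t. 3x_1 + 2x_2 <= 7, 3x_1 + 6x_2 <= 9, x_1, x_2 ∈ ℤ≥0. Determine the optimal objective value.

7

The continuous relaxation peaks at (2, 0.5) with value 8.00; rounding to a feasible lattice point costs some objective.
(x_1,x_2)=(1,1): 3·1+2·1=5≤7, 3·1+6·1=9≤9, objective 7.
(x_1,x_2)=(2,0): 3·2+2·0=6≤7, 3·2+6·0=6≤9, objective 6.
(x_1,x_2)=(0,1): 3·0+2·1=2≤7, 3·0+6·1=6≤9, objective 4.
The best lattice point is (1,1), giving 7.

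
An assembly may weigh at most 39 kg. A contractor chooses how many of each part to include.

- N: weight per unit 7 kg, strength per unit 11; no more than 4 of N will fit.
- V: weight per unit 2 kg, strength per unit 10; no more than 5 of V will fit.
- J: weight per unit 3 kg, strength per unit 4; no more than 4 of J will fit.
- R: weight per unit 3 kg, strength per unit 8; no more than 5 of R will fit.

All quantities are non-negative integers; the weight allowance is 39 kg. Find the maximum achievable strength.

112

This is a bounded integer knapsack.
V has the best ratio (10/2); taking only V gives at most 5×10 = 50 (stopped by the supply cap of 5).
Mixing does better — 2×N, 5×V, and 5×R: weight 39 ≤ 39, strength 2·11 + 5·10 + 5·8 = 112.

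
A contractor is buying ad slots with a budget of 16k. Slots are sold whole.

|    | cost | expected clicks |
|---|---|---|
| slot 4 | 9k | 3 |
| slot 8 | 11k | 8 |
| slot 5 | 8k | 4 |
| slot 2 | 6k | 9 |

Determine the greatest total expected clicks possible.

13

Take slot 5 and slot 2: cost 8 + 6 = 14 ≤ 16, expected clicks 4 + 9 = 13.
No other feasible combination does better.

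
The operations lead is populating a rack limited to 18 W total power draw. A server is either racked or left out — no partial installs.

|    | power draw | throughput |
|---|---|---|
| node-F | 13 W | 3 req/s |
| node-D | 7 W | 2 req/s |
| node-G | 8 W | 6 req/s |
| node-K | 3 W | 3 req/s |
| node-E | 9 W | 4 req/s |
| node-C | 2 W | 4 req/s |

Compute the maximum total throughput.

13

Treat it as a binary knapsack problem.
Take node-G, node-K, and node-C: power draw 8 + 3 + 2 = 13 ≤ 18, throughput 6 + 3 + 4 = 13.
No other feasible combination does better.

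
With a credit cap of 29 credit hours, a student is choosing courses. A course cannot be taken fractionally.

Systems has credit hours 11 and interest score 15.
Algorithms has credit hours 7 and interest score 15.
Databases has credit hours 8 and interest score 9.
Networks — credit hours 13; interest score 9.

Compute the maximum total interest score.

39

Systems + Algorithms + Databases: credit hours 11 + 7 + 8 = 26 ≤ 29, interest score 15 + 15 + 9 = 39.
Algorithms + Databases + Networks: credit hours 7 + 8 + 13 = 28 ≤ 29, interest score 15 + 9 + 9 = 33.
Best is Systems, Algorithms, and Databases with total interest score 39.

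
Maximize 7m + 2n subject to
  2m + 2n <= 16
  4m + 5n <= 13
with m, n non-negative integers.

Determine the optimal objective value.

21

(m,n)=(3,0): 2·3+2·0=6≤16, 4·3+5·0=12≤13, objective 21.
(m,n)=(2,1): 2·2+2·1=6≤16, 4·2+5·1=13≤13, objective 16.
(m,n)=(2,0): 2·2+2·0=4≤16, 4·2+5·0=8≤13, objective 14.
Maximum is 21 at (m,n)=(3,0).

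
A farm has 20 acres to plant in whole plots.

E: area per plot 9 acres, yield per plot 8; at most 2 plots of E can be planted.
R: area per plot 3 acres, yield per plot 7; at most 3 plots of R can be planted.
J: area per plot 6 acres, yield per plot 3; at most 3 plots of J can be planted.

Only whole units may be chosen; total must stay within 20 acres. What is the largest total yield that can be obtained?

Take 1×E and 3×R: area 18 ≤ 20, yield 1·8 + 3·7 = 29.
R has the best ratio (7/3) and is taken to its limit of 3; remaining capacity is filled optimally with the others.

29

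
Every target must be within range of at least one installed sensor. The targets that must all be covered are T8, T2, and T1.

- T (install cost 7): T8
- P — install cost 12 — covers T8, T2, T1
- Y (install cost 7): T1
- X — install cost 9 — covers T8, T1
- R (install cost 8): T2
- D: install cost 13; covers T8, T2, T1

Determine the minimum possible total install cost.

12

This is a weighted set-cover instance.
P alone covers T8, T2, T1 — every target.
Total install cost: 12.
No cover costs less than 12.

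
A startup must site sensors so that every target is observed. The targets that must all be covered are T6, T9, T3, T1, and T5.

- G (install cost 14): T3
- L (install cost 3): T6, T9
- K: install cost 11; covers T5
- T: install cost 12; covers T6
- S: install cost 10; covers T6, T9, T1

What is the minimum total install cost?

This is an integer covering problem.
The greedy cost-per-new-target heuristic would pick L, S, K, and G for 38, but a cheaper cover exists.
Choose G, K, and S: together they cover T6, T9, T3, T1, T5 — every target.
Total install cost: 14 + 11 + 10 = 35.
No cover costs less than 35.

35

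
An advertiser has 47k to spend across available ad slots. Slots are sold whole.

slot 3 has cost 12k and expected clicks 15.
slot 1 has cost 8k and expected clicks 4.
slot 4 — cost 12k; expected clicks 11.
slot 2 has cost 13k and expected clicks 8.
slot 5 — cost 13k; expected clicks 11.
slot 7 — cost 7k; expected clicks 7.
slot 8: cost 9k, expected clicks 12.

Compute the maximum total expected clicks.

49

Allowing fractional choices, the relaxed optimum would be about 50.9, but ad slots are indivisible.
slot 3 + slot 4 + slot 2 + slot 8: cost 12 + 12 + 13 + 9 = 46 ≤ 47, expected clicks 15 + 11 + 8 + 12 = 46.
slot 3 + slot 4 + slot 5 + slot 8: cost 12 + 12 + 13 + 9 = 46 ≤ 47, expected clicks 15 + 11 + 11 + 12 = 49.
slot 3 + slot 2 + slot 5 + slot 8: cost 12 + 13 + 13 + 9 = 47 ≤ 47, expected clicks 15 + 8 + 11 + 12 = 46.
Best is slot 3, slot 4, slot 5, and slot 8 with total expected clicks 49.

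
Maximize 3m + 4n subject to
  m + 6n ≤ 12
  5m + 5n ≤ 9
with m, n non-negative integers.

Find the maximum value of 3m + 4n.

The continuous relaxation peaks at (0, 1.8) with value 7.20; rounding to a feasible lattice point costs some objective.
(m,n)=(0,1) is feasible, giving 4.
(m,n)=(1,0) is feasible, giving 3.
(m,n)=(0,0) is feasible, giving 0.
No feasible integer point exceeds 4.

4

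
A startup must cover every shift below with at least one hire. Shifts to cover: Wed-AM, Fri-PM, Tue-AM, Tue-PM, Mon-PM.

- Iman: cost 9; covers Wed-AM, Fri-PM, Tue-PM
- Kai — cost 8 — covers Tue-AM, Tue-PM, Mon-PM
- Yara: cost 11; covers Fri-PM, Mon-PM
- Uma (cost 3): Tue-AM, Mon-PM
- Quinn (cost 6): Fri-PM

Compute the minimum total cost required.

12

Choose Iman and Uma: together they cover Wed-AM, Fri-PM, Tue-AM, Tue-PM, Mon-PM — every shift.
Total cost: 9 + 3 = 12.
No cover costs less than 12.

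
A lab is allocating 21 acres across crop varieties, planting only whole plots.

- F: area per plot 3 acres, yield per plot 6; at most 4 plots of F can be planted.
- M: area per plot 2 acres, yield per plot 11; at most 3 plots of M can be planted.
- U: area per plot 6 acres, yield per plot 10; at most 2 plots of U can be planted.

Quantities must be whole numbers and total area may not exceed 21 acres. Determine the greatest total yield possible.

This is a bounded integer knapsack.
1×F, 3×M, and 2×U: area 21 ≤ 21, yield 1·6 + 3·11 + 2·10 = 59.
3×F, 3×M, and 1×U: area 21 ≤ 21, yield 3·6 + 3·11 + 1·10 = 61.
Best is 61.

61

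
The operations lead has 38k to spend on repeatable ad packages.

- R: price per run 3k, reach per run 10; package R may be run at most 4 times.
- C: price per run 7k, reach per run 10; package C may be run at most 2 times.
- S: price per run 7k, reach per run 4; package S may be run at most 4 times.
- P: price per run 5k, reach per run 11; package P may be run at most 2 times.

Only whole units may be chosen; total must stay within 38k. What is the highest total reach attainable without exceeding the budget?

R has the best ratio (10/3); taking only R gives at most 4×10 = 40 (stopped by the supply cap of 4).
Mixing does better — 4×R, 2×C, and 2×P: price 36 ≤ 38, reach 4·10 + 2·10 + 2·11 = 82.

82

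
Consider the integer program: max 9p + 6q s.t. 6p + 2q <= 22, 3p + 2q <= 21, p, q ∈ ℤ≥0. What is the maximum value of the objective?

Relaxing integrality, the LP optimum is 63.00 at (p,q) = (0, 10.5), which is not an integer point.
(p,q)=(0,10): 6·0+2·10=20≤22, 3·0+2·10=20≤21, objective 60.
(p,q)=(0,9): 6·0+2·9=18≤22, 3·0+2·9=18≤21, objective 54.
No feasible integer point exceeds 60.

60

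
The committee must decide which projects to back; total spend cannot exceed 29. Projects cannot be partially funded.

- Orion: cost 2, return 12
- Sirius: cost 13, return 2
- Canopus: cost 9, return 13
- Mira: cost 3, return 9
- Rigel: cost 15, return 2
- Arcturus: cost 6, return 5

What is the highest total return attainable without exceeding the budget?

Treat it as a binary knapsack problem.
Take Orion, Canopus, Mira, and Arcturus: cost 2 + 9 + 3 + 6 = 20 ≤ 29, return 12 + 13 + 9 + 5 = 39.
No other feasible combination does better.

39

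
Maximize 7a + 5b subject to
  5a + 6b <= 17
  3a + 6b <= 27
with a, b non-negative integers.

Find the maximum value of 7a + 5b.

(a,b)=(3,0): 5·3+6·0=15≤17, 3·3+6·0=9≤27, objective 21.
(a,b)=(2,1): 5·2+6·1=16≤17, 3·2+6·1=12≤27, objective 19.
(a,b)=(2,0): 5·2+6·0=10≤17, 3·2+6·0=6≤27, objective 14.
No feasible integer point exceeds 21.

21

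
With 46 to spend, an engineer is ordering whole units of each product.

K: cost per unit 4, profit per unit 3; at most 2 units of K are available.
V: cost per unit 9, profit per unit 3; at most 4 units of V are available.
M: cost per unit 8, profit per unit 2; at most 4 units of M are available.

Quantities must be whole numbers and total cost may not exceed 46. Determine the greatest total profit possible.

K has the best ratio (3/4); taking only K gives at most 2×3 = 6 (stopped by the supply cap of 2).
Mixing does better — 2×K and 4×V: cost 44 ≤ 46, profit 2·3 + 4·3 = 18.

18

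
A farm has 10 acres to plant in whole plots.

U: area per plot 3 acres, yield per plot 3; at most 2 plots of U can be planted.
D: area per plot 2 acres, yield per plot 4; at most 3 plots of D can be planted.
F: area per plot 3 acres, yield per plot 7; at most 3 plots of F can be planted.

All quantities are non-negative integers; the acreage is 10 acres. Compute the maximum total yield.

F has the best ratio (7/3); taking only F gives at most 3×7 = 21 (stopped by the area limit).
Mixing does better — 2×D and 2×F: area 10 ≤ 10, yield 2·4 + 2·7 = 22.

22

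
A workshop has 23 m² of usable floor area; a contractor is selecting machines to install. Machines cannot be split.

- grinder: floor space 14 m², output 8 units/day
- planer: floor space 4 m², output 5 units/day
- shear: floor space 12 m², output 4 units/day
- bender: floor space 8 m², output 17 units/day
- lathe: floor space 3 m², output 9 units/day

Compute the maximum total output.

31

This is a 0-1 knapsack instance.
Allowing fractional choices, the relaxed optimum would be about 35.6, but machines are indivisible.
planer + bender + lathe: floor space 4 + 8 + 3 = 15 ≤ 23, output 5 + 17 + 9 = 31.
shear + bender + lathe: floor space 12 + 8 + 3 = 23 ≤ 23, output 4 + 17 + 9 = 30.
Best is planer, bender, and lathe with total output 31.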